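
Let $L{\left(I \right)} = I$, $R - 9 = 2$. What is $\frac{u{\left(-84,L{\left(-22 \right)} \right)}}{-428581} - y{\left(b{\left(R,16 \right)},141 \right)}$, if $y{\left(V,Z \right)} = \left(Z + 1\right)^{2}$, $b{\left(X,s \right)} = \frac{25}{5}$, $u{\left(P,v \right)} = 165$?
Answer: $- \frac{8641907449}{428581} \approx -20164.0$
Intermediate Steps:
$R = 11$ ($R = 9 + 2 = 11$)
$b{\left(X,s \right)} = 5$ ($b{\left(X,s \right)} = 25 \cdot \frac{1}{5} = 5$)
$y{\left(V,Z \right)} = \left(1 + Z\right)^{2}$
$\frac{u{\left(-84,L{\left(-22 \right)} \right)}}{-428581} - y{\left(b{\left(R,16 \right)},141 \right)} = \frac{165}{-428581} - \left(1 + 141\right)^{2} = 165 \left(- \frac{1}{428581}\right) - 142^{2} = - \frac{165}{428581} - 20164 = - \frac{8641907449}{428581}$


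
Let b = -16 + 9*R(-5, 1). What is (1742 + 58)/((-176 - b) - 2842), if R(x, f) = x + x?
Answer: -225/364 ≈ -0.61813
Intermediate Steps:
R(x, f) = 2*x
b = -106 (b = -16 + 9*(2*(-5)) = -16 + 9*(-10) = -16 - 90 = -106)
(1742 + 58)/((-176 - b) - 2842) = (1742 + 58)/((-176 - 1*(-106)) - 2842) = 1800/((-176 + 106) - 2842) = 1800/(-70 - 2842) = 1800/(-2912) = 1800*(-1/2912) = -225/364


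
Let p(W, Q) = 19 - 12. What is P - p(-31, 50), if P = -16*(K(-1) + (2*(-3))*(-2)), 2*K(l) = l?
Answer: -191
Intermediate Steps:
p(W, Q) = 7
K(l) = l/2
P = -184 (P = -16*((½)*(-1) + (2*(-3))*(-2)) = -16*(-½ - 6*(-2)) = -16*(-½ + 12) = -16*23/2 = -184)
P - p(-31, 50) = -184 - 1*7 = -184 - 7 = -191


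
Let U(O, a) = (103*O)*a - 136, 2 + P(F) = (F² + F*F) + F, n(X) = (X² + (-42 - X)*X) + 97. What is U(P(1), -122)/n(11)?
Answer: 174/5 ≈ 34.800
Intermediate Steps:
n(X) = 97 + X² + X*(-42 - X) (n(X) = (X² + X*(-42 - X)) + 97 = 97 + X² + X*(-42 - X))
P(F) = -2 + F + 2*F² (P(F) = -2 + ((F² + F*F) + F) = -2 + ((F² + F²) + F) = -2 + (2*F² + F) = -2 + (F + 2*F²) = -2 + F + 2*F²)
U(O, a) = -136 + 103*O*a (U(O, a) = 103*O*a - 136 = -136 + 103*O*a)
U(P(1), -122)/n(11) = (-136 + 103*(-2 + 1 + 2*1²)*(-122))/(97 - 42*11) = (-136 + 103*(-2 + 1 + 2*1)*(-122))/(97 - 462) = (-136 + 103*(-2 + 1 + 2)*(-122))/(-365) = (-136 + 103*1*(-122))*(-1/365) = (-136 - 12566)*(-1/365) = -12702*(-1/365) = 174/5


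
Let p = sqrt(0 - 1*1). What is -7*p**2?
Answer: 7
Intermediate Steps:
p = I (p = sqrt(0 - 1) = sqrt(-1) = I ≈ 1.0*I)
-7*p**2 = -7*I**2 = -7*(-1) = 7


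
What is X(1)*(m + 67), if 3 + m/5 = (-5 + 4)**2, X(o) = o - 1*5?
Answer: -228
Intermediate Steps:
X(o) = -5 + o (X(o) = o - 5 = -5 + o)
m = -10 (m = -15 + 5*(-5 + 4)**2 = -15 + 5*(-1)**2 = -15 + 5*1 = -15 + 5 = -10)
X(1)*(m + 67) = (-5 + 1)*(-10 + 67) = -4*57 = -228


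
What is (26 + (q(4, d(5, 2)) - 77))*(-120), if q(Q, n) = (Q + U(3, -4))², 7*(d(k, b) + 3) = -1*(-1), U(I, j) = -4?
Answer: 6120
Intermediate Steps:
d(k, b) = -20/7 (d(k, b) = -3 + (-1*(-1))/7 = -3 + (⅐)*1 = -3 + ⅐ = -20/7)
q(Q, n) = (-4 + Q)² (q(Q, n) = (Q - 4)² = (-4 + Q)²)
(26 + (q(4, d(5, 2)) - 77))*(-120) = (26 + ((-4 + 4)² - 77))*(-120) = (26 + (0² - 77))*(-120) = (26 + (0 - 77))*(-120) = (26 - 77)*(-120) = -51*(-120) = 6120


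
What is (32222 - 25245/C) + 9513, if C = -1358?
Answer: 56701375/1358 ≈ 41754.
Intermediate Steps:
(32222 - 25245/C) + 9513 = (32222 - 25245/(-1358)) + 9513 = (32222 - 25245*(-1/1358)) + 9513 = (32222 + 25245/1358) + 9513 = 43782721/1358 + 9513 = 56701375/1358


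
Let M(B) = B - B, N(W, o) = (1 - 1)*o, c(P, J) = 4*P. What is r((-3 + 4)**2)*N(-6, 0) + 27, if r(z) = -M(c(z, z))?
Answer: 27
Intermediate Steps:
N(W, o) = 0 (N(W, o) = 0*o = 0)
M(B) = 0
r(z) = 0 (r(z) = -1*0 = 0)
r((-3 + 4)**2)*N(-6, 0) + 27 = 0*0 + 27 = 0 + 27 = 27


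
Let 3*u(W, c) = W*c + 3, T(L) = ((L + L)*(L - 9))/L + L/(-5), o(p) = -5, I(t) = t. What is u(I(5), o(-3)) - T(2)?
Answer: 106/15 ≈ 7.0667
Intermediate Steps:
T(L) = -18 + 9*L/5 (T(L) = ((2*L)*(-9 + L))/L + L*(-⅕) = (2*L*(-9 + L))/L - L/5 = (-18 + 2*L) - L/5 = -18 + 9*L/5)
u(W, c) = 1 + W*c/3 (u(W, c) = (W*c + 3)/3 = (3 + W*c)/3 = 1 + W*c/3)
u(I(5), o(-3)) - T(2) = (1 + (⅓)*5*(-5)) - (-18 + (9/5)*2) = (1 - 25/3) - (-18 + 18/5) = -22/3 - 1*(-72/5) = -22/3 + 72/5 = 106/15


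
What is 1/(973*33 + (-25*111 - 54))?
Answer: 1/29280 ≈ 3.4153e-5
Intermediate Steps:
1/(973*33 + (-25*111 - 54)) = 1/(32109 + (-2775 - 54)) = 1/(32109 - 2829) = 1/29280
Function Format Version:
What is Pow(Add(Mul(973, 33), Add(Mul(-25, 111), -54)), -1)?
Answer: Rational(1, 29280) ≈ 3.4153e-5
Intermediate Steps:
Pow(Add(Mul(973, 33), Add(Mul(-25, 111), -54)), -1) = Pow(Add(32109, Add(-2775, -54)), -1) = Pow(Add(32109, -2829), -1) = Pow(29280, -1) = Rational(1, 29280)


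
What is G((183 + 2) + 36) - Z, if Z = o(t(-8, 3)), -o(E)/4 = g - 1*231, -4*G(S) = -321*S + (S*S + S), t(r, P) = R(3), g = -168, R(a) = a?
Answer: 15495/4 ≈ 3873.8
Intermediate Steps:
t(r, P) = 3
G(S) = 80*S - S**2/4 (G(S) = -(-321*S + (S*S + S))/4 = -(-321*S + (S**2 + S))/4 = -(-321*S + (S + S**2))/4 = -(S**2 - 320*S)/4 = 80*S - S**2/4)
o(E) = 1596 (o(E) = -4*(-168 - 1*231) = -4*(-168 - 231) = -4*(-399) = 1596)
Z = 1596
G((183 + 2) + 36) - Z = ((183 + 2) + 36)*(320 - ((183 + 2) + 36))/4 - 1*1596 = (185 + 36)*(320 - (185 + 36))/4 - 1596 = (1/4)*221*(320 - 1*221) - 1596 = (1/4)*221*(320 - 221) - 1596 = (1/4)*221*99 - 1596 = 21879/4 - 1596 = 15495/4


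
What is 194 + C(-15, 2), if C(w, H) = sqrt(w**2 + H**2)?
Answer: 194 + sqrt(229) ≈ 209.13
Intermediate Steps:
C(w, H) = sqrt(H**2 + w**2)
194 + C(-15, 2) = 194 + sqrt(2**2 + (-15)**2) = 194 + sqrt(4 + 225) = 194 + sqrt(229)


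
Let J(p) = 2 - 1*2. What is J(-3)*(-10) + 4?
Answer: 4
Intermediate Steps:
J(p) = 0 (J(p) = 2 - 2 = 0)
J(-3)*(-10) + 4 = 0*(-10) + 4 = 0 + 4 = 4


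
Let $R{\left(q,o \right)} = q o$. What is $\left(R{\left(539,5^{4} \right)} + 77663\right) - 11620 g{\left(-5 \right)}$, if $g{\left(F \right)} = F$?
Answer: $472638$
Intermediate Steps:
$R{\left(q,o \right)} = o q$
$\left(R{\left(539,5^{4} \right)} + 77663\right) - 11620 g{\left(-5 \right)} = \left(5^{4} \cdot 539 + 77663\right) - -58100 = \left(625 \cdot 539 + 77663\right) + 58100 = \left(336875 + 77663\right) + 58100 = 414538 + 58100 = 472638$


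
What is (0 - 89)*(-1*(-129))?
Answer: -11481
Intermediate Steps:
(0 - 89)*(-1*(-129)) = -89*129 = -11481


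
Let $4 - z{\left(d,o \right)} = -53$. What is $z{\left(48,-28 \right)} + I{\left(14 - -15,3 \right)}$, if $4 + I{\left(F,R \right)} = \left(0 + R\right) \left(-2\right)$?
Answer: $47$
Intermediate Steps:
$z{\left(d,o \right)} = 57$ ($z{\left(d,o \right)} = 4 - -53 = 4 + 53 = 57$)
$I{\left(F,R \right)} = -4 - 2 R$ ($I{\left(F,R \right)} = -4 + \left(0 + R\right) \left(-2\right) = -4 + R \left(-2\right) = -4 - 2 R$)
$z{\left(48,-28 \right)} + I{\left(14 - -15,3 \right)} = 57 - 10 = 47$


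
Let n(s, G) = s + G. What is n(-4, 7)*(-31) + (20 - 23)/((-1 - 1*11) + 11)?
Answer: -90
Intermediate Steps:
n(s, G) = G + s
n(-4, 7)*(-31) + (20 - 23)/((-1 - 1*11) + 11) = (7 - 4)*(-31) + (20 - 23)/((-1 - 1*11) + 11) = 3*(-31) - 3/((-1 - 11) + 11) = -93 - 3/(-12 + 11) = -93 - 3/(-1) = -93 - 3*(-1) = -93 + 3 = -90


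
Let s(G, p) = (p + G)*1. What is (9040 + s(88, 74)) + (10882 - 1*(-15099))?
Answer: 35183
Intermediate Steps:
s(G, p) = G + p (s(G, p) = (G + p)*1 = G + p)
(9040 + s(88, 74)) + (10882 - 1*(-15099)) = (9040 + (88 + 74)) + (10882 - 1*(-15099)) = (9040 + 162) + (10882 + 15099) = 9202 + 25981 = 35183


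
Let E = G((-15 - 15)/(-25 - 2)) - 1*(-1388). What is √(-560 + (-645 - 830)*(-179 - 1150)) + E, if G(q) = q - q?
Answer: 1388 + √1959715 ≈ 2787.9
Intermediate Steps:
G(q) = 0
E = 1388 (E = 0 - 1*(-1388) = 0 + 1388 = 1388)
√(-560 + (-645 - 830)*(-179 - 1150)) + E = √(-560 + (-645 - 830)*(-179 - 1150)) + 1388 = √(-560 - 1475*(-1329)) + 1388 = √(-560 + 1960275) + 1388 = √1959715 + 1388 = 1388 + √1959715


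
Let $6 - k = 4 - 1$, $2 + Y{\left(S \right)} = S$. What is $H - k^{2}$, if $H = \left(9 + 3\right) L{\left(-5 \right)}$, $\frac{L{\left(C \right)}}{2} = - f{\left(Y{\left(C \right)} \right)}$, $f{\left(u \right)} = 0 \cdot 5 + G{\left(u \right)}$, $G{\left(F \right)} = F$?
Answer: $159$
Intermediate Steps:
$Y{\left(S \right)} = -2 + S$
$f{\left(u \right)} = u$ ($f{\left(u \right)} = 0 \cdot 5 + u = 0 + u = u$)
$L{\left(C \right)} = 4 - 2 C$ ($L{\left(C \right)} = 2 \left(- (-2 + C)\right) = 2 \left(2 - C\right) = 4 - 2 C$)
$k = 3$ ($k = 6 - \left(4 - 1\right) = 6 - 3 = 3$)
$H = 168$ ($H = \left(9 + 3\right) \left(4 - -10\right) = 12 \left(4 + 10\right) = 12 \cdot 14 = 168$)
$H - k^{2} = 168 - 3^{2} = 168 - 9 = 159$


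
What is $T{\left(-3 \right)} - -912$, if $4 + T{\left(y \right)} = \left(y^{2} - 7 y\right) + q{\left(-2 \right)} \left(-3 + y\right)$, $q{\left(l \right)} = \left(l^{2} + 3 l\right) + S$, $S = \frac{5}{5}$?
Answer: $944$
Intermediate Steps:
$S = 1$ ($S = 5 \cdot \frac{1}{5} = 1$)
$q{\left(l \right)} = 1 + l^{2} + 3 l$ ($q{\left(l \right)} = \left(l^{2} + 3 l\right) + 1 = 1 + l^{2} + 3 l$)
$T{\left(y \right)} = -1 + y^{2} - 8 y$ ($T{\left(y \right)} = -4 + \left(\left(y^{2} - 7 y\right) + \left(1 + \left(-2\right)^{2} + 3 \left(-2\right)\right) \left(-3 + y\right)\right) = -4 + \left(\left(y^{2} - 7 y\right) + \left(1 + 4 - 6\right) \left(-3 + y\right)\right) = -4 - \left(-3 - y^{2} + 8 y\right) = -4 + \left(3 + y^{2} - 8 y\right) = -1 + y^{2} - 8 y$)
$T{\left(-3 \right)} - -912 = \left(-1 + \left(-3\right)^{2} - -24\right) - -912 = \left(-1 + 9 + 24\right) + 912 = 32 + 912 = 944$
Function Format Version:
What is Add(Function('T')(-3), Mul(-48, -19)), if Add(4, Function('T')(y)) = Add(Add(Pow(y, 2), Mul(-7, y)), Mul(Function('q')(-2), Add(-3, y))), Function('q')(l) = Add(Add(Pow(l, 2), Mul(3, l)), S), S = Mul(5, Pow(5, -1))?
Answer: 944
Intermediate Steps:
S = 1 (S = Mul(5, Rational(1, 5)) = 1)
Function('q')(l) = Add(1, Pow(l, 2), Mul(3, l)) (Function('q')(l) = Add(Add(Pow(l, 2), Mul(3, l)), 1) = Add(1, Pow(l, 2), Mul(3, l)))
Function('T')(y) = Add(-1, Pow(y, 2), Mul(-8, y)) (Function('T')(y) = Add(-4, Add(Add(Pow(y, 2), Mul(-7, y)), Mul(Add(1, Pow(-2, 2), Mul(3, -2)), Add(-3, y)))) = Add(-4, Add(Add(Pow(y, 2), Mul(-7, y)), Mul(Add(1, 4, -6), Add(-3, y)))) = Add(-4, Add(Add(Pow(y, 2), Mul(-7, y)), Mul(-1, Add(-3, y)))) = Add(-4, Add(Add(Pow(y, 2), Mul(-7, y)), Add(3, Mul(-1, y)))) = Add(-4, Add(3, Pow(y, 2), Mul(-8, y))) = Add(-1, Pow(y, 2), Mul(-8, y)))
Add(Function('T')(-3), Mul(-48, -19)) = Add(Add(-1, Pow(-3, 2), Mul(-8, -3)), Mul(-48, -19)) = Add(Add(-1, 9, 24), 912) = Add(32, 912) = 944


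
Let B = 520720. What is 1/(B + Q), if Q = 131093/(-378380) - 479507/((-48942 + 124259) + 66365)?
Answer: 26804817580/13957704605569057 ≈ 1.9204e-6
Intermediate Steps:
Q = -100004688543/26804817580 (Q = 131093*(-1/378380) - 479507/(75317 + 66365) = -131093/378380 - 479507/141682 = -100004688543/26804817580 ≈ -3.7308)
1/(B + Q) = 1/(520720 - 100004688543/26804817580) = 1/(13957704605569057/26804817580) = 26804817580/13957704605569057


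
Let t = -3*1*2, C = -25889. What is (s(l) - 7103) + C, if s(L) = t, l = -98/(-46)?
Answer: -32998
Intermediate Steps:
t = -6 (t = -3*2 = -6)
l = 49/23 (l = -98*(-1/46) = 49/23 ≈ 2.1304)
s(L) = -6
(s(l) - 7103) + C = (-6 - 7103) - 25889 = -7109 - 25889 = -32998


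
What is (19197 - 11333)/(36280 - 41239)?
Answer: -7864/4959 ≈ -1.5858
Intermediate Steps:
(19197 - 11333)/(36280 - 41239) = 7864/(-4959) = 7864*(-1/4959) = -7864/4959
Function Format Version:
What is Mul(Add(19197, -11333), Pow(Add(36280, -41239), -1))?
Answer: Rational(-7864, 4959) ≈ -1.5858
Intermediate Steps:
Mul(Add(19197, -11333), Pow(Add(36280, -41239), -1)) = Mul(7864, Pow(-4959, -1)) = Mul(7864, Rational(-1, 4959)) = Rational(-7864, 4959)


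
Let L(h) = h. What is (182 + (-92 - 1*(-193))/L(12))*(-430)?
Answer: -491275/6 ≈ -81879.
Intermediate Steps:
(182 + (-92 - 1*(-193))/L(12))*(-430) = (182 + (-92 - 1*(-193))/12)*(-430) = (182 + (-92 + 193)*(1/12))*(-430) = (182 + 101*(1/12))*(-430) = (182 + 101/12)*(-430) = (2285/12)*(-430) = -491275/6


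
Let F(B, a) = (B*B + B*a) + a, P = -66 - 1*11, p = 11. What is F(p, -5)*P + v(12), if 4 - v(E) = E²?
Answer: -4837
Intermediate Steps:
P = -77 (P = -66 - 11 = -77)
F(B, a) = a + B² + B*a (F(B, a) = (B² + B*a) + a = a + B² + B*a)
v(E) = 4 - E²
F(p, -5)*P + v(12) = (-5 + 11² + 11*(-5))*(-77) + (4 - 1*12²) = (-5 + 121 - 55)*(-77) + (4 - 1*144) = 61*(-77) + (4 - 144) = -4697 - 140 = -4837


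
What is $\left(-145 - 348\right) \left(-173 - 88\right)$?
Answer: $128673$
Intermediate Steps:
$\left(-145 - 348\right) \left(-173 - 88\right) = - 493 \left(-173 - 88\right) = \left(-493\right) \left(-261\right) = 128673$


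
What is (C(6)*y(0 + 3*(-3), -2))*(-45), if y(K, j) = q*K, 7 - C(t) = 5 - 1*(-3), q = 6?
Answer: -2430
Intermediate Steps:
C(t) = -1 (C(t) = 7 - (5 - 1*(-3)) = 7 - (5 + 3) = 7 - 1*8 = 7 - 8 = -1)
y(K, j) = 6*K
(C(6)*y(0 + 3*(-3), -2))*(-45) = -6*(0 + 3*(-3))*(-45) = -6*(0 - 9)*(-45) = -6*(-9)*(-45) = -1*(-54)*(-45) = 54*(-45) = -2430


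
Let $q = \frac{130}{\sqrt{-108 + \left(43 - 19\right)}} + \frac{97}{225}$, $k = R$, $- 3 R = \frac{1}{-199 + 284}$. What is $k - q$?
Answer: $- \frac{1664}{3825} + \frac{65 i \sqrt{21}}{21} \approx -0.43503 + 14.184 i$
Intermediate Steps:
$R = - \frac{1}{255}$ ($R = - \frac{1}{3 \left(-199 + 284\right)} = - \frac{1}{3 \cdot 85} = \left(- \frac{1}{3}\right) \frac{1}{85} = - \frac{1}{255} \approx -0.0039216$)
$k = - \frac{1}{255} \approx -0.0039216$
$q = \frac{97}{225} - \frac{65 i \sqrt{21}}{21}$ ($q = \frac{130}{\sqrt{-108 + \left(43 - 19\right)}} + 97 \cdot \frac{1}{225} = \frac{130}{\sqrt{-108 + 24}} + \frac{97}{225} = \frac{130}{\sqrt{-84}} + \frac{97}{225} = \frac{130}{2 i \sqrt{21}} + \frac{97}{225} = 130 \left(- \frac{i \sqrt{21}}{42}\right) + \frac{97}{225} = - \frac{65 i \sqrt{21}}{21} + \frac{97}{225} = \frac{97}{225} - \frac{65 i \sqrt{21}}{21} \approx 0.43111 - 14.184 i$)
$k - q = - \frac{1}{255} - \left(\frac{97}{225} - \frac{65 i \sqrt{21}}{21}\right) = - \frac{1664}{3825} + \frac{65 i \sqrt{21}}{21}$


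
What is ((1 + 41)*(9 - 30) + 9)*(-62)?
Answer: 54126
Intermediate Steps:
((1 + 41)*(9 - 30) + 9)*(-62) = (42*(-21) + 9)*(-62) = (-882 + 9)*(-62) = -873*(-62) = 54126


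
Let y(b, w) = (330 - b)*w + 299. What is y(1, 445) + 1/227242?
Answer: 33337310369/227242 ≈ 1.4670e+5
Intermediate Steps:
y(b, w) = 299 + w*(330 - b) (y(b, w) = w*(330 - b) + 299 = 299 + w*(330 - b))
y(1, 445) + 1/227242 = (299 + 330*445 - 1*1*445) + 1/227242 = (299 + 146850 - 445) + 1/227242 = 146704 + 1/227242 = 33337310369/227242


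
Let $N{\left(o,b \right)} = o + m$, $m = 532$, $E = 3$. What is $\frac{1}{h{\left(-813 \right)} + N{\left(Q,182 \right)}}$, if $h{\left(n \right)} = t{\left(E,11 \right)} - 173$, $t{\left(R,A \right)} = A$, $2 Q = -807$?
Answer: $- \frac{2}{67} \approx -0.029851$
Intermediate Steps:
$Q = - \frac{807}{2}$ ($Q = \frac{1}{2} \left(-807\right) = - \frac{807}{2} \approx -403.5$)
$h{\left(n \right)} = -162$ ($h{\left(n \right)} = 11 - 173 = -162$)
$N{\left(o,b \right)} = 532 + o$ ($N{\left(o,b \right)} = o + 532 = 532 + o$)
$\frac{1}{h{\left(-813 \right)} + N{\left(Q,182 \right)}} = \frac{1}{-162 + \left(532 - \frac{807}{2}\right)} = \frac{1}{-162 + \frac{257}{2}} = \frac{1}{- \frac{67}{2}} = - \frac{2}{67}$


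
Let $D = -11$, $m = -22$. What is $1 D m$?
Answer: $242$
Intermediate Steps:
$1 D m = 1 \left(-11\right) \left(-22\right) = \left(-11\right) \left(-22\right) = 242$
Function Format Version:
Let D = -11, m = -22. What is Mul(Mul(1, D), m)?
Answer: 242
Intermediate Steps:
Mul(Mul(1, D), m) = Mul(Mul(1, -11), -22) = Mul(-11, -22) = 242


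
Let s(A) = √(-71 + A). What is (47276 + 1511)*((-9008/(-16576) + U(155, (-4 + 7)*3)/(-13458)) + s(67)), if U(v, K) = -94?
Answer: 187201524653/6971244 + 97574*I ≈ 26853.0 + 97574.0*I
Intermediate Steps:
(47276 + 1511)*((-9008/(-16576) + U(155, (-4 + 7)*3)/(-13458)) + s(67)) = (47276 + 1511)*((-9008/(-16576) - 94/(-13458)) + √(-71 + 67)) = 48787*((-9008*(-1/16576) - 94*(-1/13458)) + √(-4)) = 48787*((563/1036 + 47/6729) + 2*I) = 48787*(3837119/6971244 + 2*I) = 187201524653/6971244 + 97574*I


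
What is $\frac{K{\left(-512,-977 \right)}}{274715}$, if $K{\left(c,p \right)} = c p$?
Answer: $\frac{500224}{274715} \approx 1.8209$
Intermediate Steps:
$\frac{K{\left(-512,-977 \right)}}{274715} = \frac{\left(-512\right) \left(-977\right)}{274715} = 500224 \cdot \frac{1}{274715} = \frac{500224}{274715}$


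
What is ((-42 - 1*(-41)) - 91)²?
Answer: 8464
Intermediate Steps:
((-42 - 1*(-41)) - 91)² = ((-42 + 41) - 91)² = (-1 - 91)² = (-92)² = 8464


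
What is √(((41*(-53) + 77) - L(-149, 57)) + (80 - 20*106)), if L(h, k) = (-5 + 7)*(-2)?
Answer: 2*I*√1033 ≈ 64.281*I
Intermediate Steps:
L(h, k) = -4 (L(h, k) = 2*(-2) = -4)
√(((41*(-53) + 77) - L(-149, 57)) + (80 - 20*106)) = √(((41*(-53) + 77) - 1*(-4)) + (80 - 20*106)) = √(((-2173 + 77) + 4) + (80 - 2120)) = √((-2096 + 4) - 2040) = √(-2092 - 2040) = √(-4132) = 2*I*√1033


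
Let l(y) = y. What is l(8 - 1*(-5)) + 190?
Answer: 203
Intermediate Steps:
l(8 - 1*(-5)) + 190 = (8 - 1*(-5)) + 190 = (8 + 5) + 190 = 13 + 190 = 203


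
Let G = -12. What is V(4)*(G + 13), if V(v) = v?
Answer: 4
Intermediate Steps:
V(4)*(G + 13) = 4*(-12 + 13) = 4*1 = 4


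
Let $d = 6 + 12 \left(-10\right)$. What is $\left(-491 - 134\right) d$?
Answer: $71250$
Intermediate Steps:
$d = -114$ ($d = 6 - 120 = -114$)
$\left(-491 - 134\right) d = \left(-491 - 134\right) \left(-114\right) = \left(-625\right) \left(-114\right) = 71250$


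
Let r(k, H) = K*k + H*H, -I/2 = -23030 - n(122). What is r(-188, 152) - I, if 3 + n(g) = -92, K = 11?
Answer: -24834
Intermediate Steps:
n(g) = -95 (n(g) = -3 - 92 = -95)
I = 45870 (I = -2*(-23030 - 1*(-95)) = -2*(-23030 + 95) = -2*(-22935) = 45870)
r(k, H) = H**2 + 11*k (r(k, H) = 11*k + H*H = 11*k + H**2 = H**2 + 11*k)
r(-188, 152) - I = (152**2 + 11*(-188)) - 1*45870 = (23104 - 2068) - 45870 = 21036 - 45870 = -24834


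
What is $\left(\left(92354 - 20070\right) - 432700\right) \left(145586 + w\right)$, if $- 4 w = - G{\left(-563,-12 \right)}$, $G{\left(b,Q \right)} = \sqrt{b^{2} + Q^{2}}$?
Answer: $-52471523776 - 90104 \sqrt{317113} \approx -5.2522 \cdot 10^{10}$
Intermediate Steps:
$G{\left(b,Q \right)} = \sqrt{Q^{2} + b^{2}}$
$w = \frac{\sqrt{317113}}{4}$ ($w = - \frac{\left(-1\right) \sqrt{\left(-12\right)^{2} + \left(-563\right)^{2}}}{4} = - \frac{\left(-1\right) \sqrt{144 + 316969}}{4} = - \frac{\left(-1\right) \sqrt{317113}}{4} = \frac{\sqrt{317113}}{4} \approx 140.78$)
$\left(\left(92354 - 20070\right) - 432700\right) \left(145586 + w\right) = \left(\left(92354 - 20070\right) - 432700\right) \left(145586 + \frac{\sqrt{317113}}{4}\right) = \left(72284 - 432700\right) \left(145586 + \frac{\sqrt{317113}}{4}\right) = - 360416 \left(145586 + \frac{\sqrt{317113}}{4}\right) = -52471523776 - 90104 \sqrt{317113}$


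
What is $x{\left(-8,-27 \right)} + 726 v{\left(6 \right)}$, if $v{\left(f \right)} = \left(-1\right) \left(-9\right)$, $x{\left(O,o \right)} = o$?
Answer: $6507$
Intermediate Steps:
$v{\left(f \right)} = 9$
$x{\left(-8,-27 \right)} + 726 v{\left(6 \right)} = -27 + 726 \cdot 9 = -27 + 6534 = 6507$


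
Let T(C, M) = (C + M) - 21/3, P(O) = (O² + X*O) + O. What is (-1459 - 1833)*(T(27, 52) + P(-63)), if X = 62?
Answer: -237024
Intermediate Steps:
P(O) = O² + 63*O (P(O) = (O² + 62*O) + O = O² + 63*O)
T(C, M) = -7 + C + M (T(C, M) = (C + M) - 21*⅓ = (C + M) - 7 = -7 + C + M)
(-1459 - 1833)*(T(27, 52) + P(-63)) = (-1459 - 1833)*((-7 + 27 + 52) - 63*(63 - 63)) = -3292*(72 - 63*0) = -3292*(72 + 0) = -3292*72 = -237024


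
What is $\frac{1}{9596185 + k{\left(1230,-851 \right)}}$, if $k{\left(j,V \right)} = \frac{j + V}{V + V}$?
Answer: $\frac{1702}{16332706491} \approx 1.0421 \cdot 10^{-7}$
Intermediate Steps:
$k{\left(j,V \right)} = \frac{V + j}{2 V}$
$\frac{1}{9596185 + k{\left(1230,-851 \right)}} = \frac{1}{9596185 + \frac{-851 + 1230}{2 \left(-851\right)}} = \frac{1}{9596185 + \frac{1}{2} \left(- \frac{1}{851}\right) 379} = \frac{1}{9596185 - \frac{379}{1702}} = \frac{1}{\frac{16332706491}{1702}} = \frac{1702}{16332706491}$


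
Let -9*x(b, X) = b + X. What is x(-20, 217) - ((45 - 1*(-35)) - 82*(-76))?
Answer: -57005/9 ≈ -6333.9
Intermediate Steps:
x(b, X) = -X/9 - b/9 (x(b, X) = -(b + X)/9 = -(X + b)/9 = -X/9 - b/9)
x(-20, 217) - ((45 - 1*(-35)) - 82*(-76)) = (-⅑*217 - ⅑*(-20)) - ((45 - 1*(-35)) - 82*(-76)) = (-217/9 + 20/9) - ((45 + 35) + 6232) = -197/9 - (80 + 6232) = -197/9 - 1*6312 = -197/9 - 6312 = -57005/9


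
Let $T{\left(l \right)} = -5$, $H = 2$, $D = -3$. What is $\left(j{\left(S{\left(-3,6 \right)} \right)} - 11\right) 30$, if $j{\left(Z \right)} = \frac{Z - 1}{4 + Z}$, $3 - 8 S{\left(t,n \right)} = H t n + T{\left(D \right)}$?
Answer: $- \frac{6000}{19} \approx -315.79$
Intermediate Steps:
$S{\left(t,n \right)} = 1 - \frac{n t}{4}$ ($S{\left(t,n \right)} = \frac{3}{8} - \frac{2 t n - 5}{8} = \frac{3}{8} - \frac{2 n t - 5}{8} = \frac{3}{8} - \frac{-5 + 2 n t}{8} = \frac{3}{8} - \left(- \frac{5}{8} + \frac{n t}{4}\right) = 1 - \frac{n t}{4}$)
$j{\left(Z \right)} = \frac{-1 + Z}{4 + Z}$
$\left(j{\left(S{\left(-3,6 \right)} \right)} - 11\right) 30 = \left(\frac{-1 - \left(-1 + \frac{3}{2} \left(-3\right)\right)}{4 - \left(-1 + \frac{3}{2} \left(-3\right)\right)} - 11\right) 30 = \left(\frac{-1 + \left(1 + \frac{9}{2}\right)}{4 + \left(1 + \frac{9}{2}\right)} - 11\right) 30 = \left(\frac{-1 + \frac{11}{2}}{4 + \frac{11}{2}} - 11\right) 30 = \left(\frac{1}{\frac{19}{2}} \cdot \frac{9}{2} - 11\right) 30 = \left(\frac{2}{19} \cdot \frac{9}{2} - 11\right) 30 = \left(\frac{9}{19} - 11\right) 30 = \left(- \frac{200}{19}\right) 30 = - \frac{6000}{19}$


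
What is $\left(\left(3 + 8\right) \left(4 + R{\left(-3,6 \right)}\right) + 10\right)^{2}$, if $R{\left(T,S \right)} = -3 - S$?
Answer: $2025$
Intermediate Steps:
$\left(\left(3 + 8\right) \left(4 + R{\left(-3,6 \right)}\right) + 10\right)^{2} = \left(\left(3 + 8\right) \left(4 - 9\right) + 10\right)^{2} = \left(11 \left(4 - 9\right) + 10\right)^{2} = \left(11 \left(-5\right) + 10\right)^{2} = \left(-55 + 10\right)^{2} = \left(-45\right)^{2} = 2025$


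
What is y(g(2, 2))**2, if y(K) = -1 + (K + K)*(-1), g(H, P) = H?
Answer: 25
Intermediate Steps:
y(K) = -1 - 2*K (y(K) = -1 + (2*K)*(-1) = -1 - 2*K)
y(g(2, 2))**2 = (-1 - 2*2)**2 = (-1 - 4)**2 = (-5)**2 = 25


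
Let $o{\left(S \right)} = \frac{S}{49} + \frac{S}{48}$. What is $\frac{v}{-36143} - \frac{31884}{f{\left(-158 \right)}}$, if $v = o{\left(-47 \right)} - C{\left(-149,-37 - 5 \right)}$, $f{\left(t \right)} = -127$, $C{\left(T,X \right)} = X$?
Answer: $\frac{2710393818449}{10796058672} \approx 251.05$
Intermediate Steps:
$o{\left(S \right)} = \frac{97 S}{2352}$ ($o{\left(S \right)} = S \frac{1}{49} + S \frac{1}{48} = \frac{S}{49} + \frac{S}{48} = \frac{97 S}{2352}$)
$v = \frac{94225}{2352}$ ($v = \frac{97}{2352} \left(-47\right) - \left(-37 - 5\right) = - \frac{4559}{2352} - \left(-37 - 5\right) = - \frac{4559}{2352} - -42 = - \frac{4559}{2352} + 42 = \frac{94225}{2352} \approx 40.062$)
$\frac{v}{-36143} - \frac{31884}{f{\left(-158 \right)}} = \frac{94225}{2352 \left(-36143\right)} - \frac{31884}{-127} = \frac{94225}{2352} \left(- \frac{1}{36143}\right) - - \frac{31884}{127} = - \frac{94225}{85008336} + \frac{31884}{127} = \frac{2710393818449}{10796058672}$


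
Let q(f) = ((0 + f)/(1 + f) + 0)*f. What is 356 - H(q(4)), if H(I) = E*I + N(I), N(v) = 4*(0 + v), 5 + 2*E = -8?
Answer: 364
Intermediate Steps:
E = -13/2 (E = -5/2 + (½)*(-8) = -5/2 - 4 = -13/2 ≈ -6.5000)
N(v) = 4*v
q(f) = f²/(1 + f) (q(f) = (f/(1 + f) + 0)*f = (f/(1 + f))*f = f²/(1 + f))
H(I) = -5*I/2 (H(I) = -13*I/2 + 4*I = -5*I/2)
356 - H(q(4)) = 356 - (-5)*4²/(1 + 4)/2 = 356 - (-5)*16/5/2 = 356 - (-5)*16*(⅕)/2 = 356 - (-5)*16/(2*5) = 356 - 1*(-8) = 356 + 8 = 364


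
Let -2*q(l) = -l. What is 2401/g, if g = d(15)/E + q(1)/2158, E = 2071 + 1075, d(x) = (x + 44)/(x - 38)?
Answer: -28839438628/7011 ≈ -4.1135e+6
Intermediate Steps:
q(l) = l/2 (q(l) = -(-1)*l/2 = l/2)
d(x) = (44 + x)/(-38 + x)
E = 3146
g = -7011/12011428 (g = ((44 + 15)/(-38 + 15))/3146 + ((½)*1)/2158 = (59/(-23))*(1/3146) + (½)*(1/2158) = -1/23*59*(1/3146) + 1/4316 = -59/23*1/3146 + 1/4316 = -59/72358 + 1/4316 = -7011/12011428 ≈ -0.00058369)
2401/g = 2401/(-7011/12011428) = 2401*(-12011428/7011) = -28839438628/7011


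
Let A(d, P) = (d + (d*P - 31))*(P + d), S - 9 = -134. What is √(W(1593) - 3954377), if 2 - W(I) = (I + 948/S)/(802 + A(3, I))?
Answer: I*√38196704822155361130/3107950 ≈ 1988.6*I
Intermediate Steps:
S = -125 (S = 9 - 134 = -125)
A(d, P) = (P + d)*(-31 + d + P*d) (A(d, P) = (d + (P*d - 31))*(P + d) = (d + (-31 + P*d))*(P + d) = (-31 + d + P*d)*(P + d) = (P + d)*(-31 + d + P*d))
W(I) = 2 - (-948/125 + I)/(718 - 19*I + 3*I²) (W(I) = 2 - (I + 948/(-125))/(802 + (3² - 31*I - 31*3 + I*3 + I*3² + 3*I²)) = 2 - (I + 948*(-1/125))/(802 + (9 - 31*I - 93 + 3*I + I*9 + 3*I²)) = 2 - (I - 948/125)/(802 + (9 - 31*I - 93 + 3*I + 9*I + 3*I²)) = 2 - (-948/125 + I)/(802 + (-84 - 19*I + 3*I²)) = 2 - (-948/125 + I)/(718 - 19*I + 3*I²))
√(W(1593) - 3954377) = √((180448 - 4875*1593 + 750*1593²)/(125*(718 - 19*1593 + 3*1593²)) - 3954377) = √((180448 - 7765875 + 750*2537649)/(125*(718 - 30267 + 3*2537649)) - 3954377) = √((180448 - 7765875 + 1903236750)/(125*(718 - 30267 + 7612947)) - 3954377) = √((1/125)*1895651323/7583398 - 3954377) = √((1/125)*(1/7583398)*1895651323 - 3954377) = √(1895651323/947924750 - 3954377) = √(-3748449933479427/947924750) = I*√38196704822155361130/3107950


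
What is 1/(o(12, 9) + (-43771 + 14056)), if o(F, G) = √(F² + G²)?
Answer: -1/29700 ≈ -3.3670e-5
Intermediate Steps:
1/(o(12, 9) + (-43771 + 14056)) = 1/(√(12² + 9²) + (-43771 + 14056)) = 1/(√(144 + 81) - 29715) = 1/(√225 - 29715) = 1/(15 - 29715) = 1/(-29700) = -1/29700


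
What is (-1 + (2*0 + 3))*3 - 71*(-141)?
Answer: 10017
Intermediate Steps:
(-1 + (2*0 + 3))*3 - 71*(-141) = (-1 + (0 + 3))*3 + 10011 = (-1 + 3)*3 + 10011 = 2*3 + 10011 = 6 + 10011 = 10017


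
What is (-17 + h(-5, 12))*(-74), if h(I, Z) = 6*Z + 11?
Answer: -4884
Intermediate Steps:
h(I, Z) = 11 + 6*Z
(-17 + h(-5, 12))*(-74) = (-17 + (11 + 6*12))*(-74) = (-17 + (11 + 72))*(-74) = (-17 + 83)*(-74) = 66*(-74) = -4884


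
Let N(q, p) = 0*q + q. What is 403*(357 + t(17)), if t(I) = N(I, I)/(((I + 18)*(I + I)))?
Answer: 10071373/70 ≈ 1.4388e+5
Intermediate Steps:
N(q, p) = q (N(q, p) = 0 + q = q)
t(I) = 1/(2*(18 + I)) (t(I) = I/(((I + 18)*(I + I))) = I/(((18 + I)*(2*I))) = I/((2*I*(18 + I))) = I*(1/(2*I*(18 + I))) = 1/(2*(18 + I)))
403*(357 + t(17)) = 403*(357 + 1/(2*(18 + 17))) = 403*(357 + (½)/35) = 403*(357 + (½)*(1/35)) = 403*(357 + 1/70) = 403*(24991/70) = 10071373/70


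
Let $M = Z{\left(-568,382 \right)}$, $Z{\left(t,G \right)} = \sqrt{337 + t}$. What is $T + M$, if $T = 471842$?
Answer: $471842 + i \sqrt{231} \approx 4.7184 \cdot 10^{5} + 15.199 i$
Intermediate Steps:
$M = i \sqrt{231}$ ($M = \sqrt{337 - 568} = \sqrt{-231} = i \sqrt{231} \approx 15.199 i$)
$T + M = 471842 + i \sqrt{231}$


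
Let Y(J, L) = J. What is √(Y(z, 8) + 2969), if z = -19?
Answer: 5*√118 ≈ 54.314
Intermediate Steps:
√(Y(z, 8) + 2969) = √(-19 + 2969) = √2950 = 5*√118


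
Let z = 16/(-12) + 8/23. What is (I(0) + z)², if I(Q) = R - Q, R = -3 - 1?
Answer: 118336/4761 ≈ 24.855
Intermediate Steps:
R = -4
I(Q) = -4 - Q
z = -68/69 (z = 16*(-1/12) + 8*(1/23) = -4/3 + 8/23 = -68/69 ≈ -0.98551)
(I(0) + z)² = ((-4 - 1*0) - 68/69)² = ((-4 + 0) - 68/69)² = (-4 - 68/69)² = (-344/69)² = 118336/4761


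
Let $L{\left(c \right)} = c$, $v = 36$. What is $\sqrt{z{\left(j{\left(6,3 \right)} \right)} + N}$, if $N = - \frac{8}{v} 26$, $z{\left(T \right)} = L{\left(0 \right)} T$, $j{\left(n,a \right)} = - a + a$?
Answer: $\frac{2 i \sqrt{13}}{3} \approx 2.4037 i$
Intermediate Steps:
$j{\left(n,a \right)} = 0$
$z{\left(T \right)} = 0$ ($z{\left(T \right)} = 0 T = 0$)
$N = - \frac{52}{9}$ ($N = - \frac{8}{36} \cdot 26 = \left(-8\right) \frac{1}{36} \cdot 26 = \left(- \frac{2}{9}\right) 26 = - \frac{52}{9} \approx -5.7778$)
$\sqrt{z{\left(j{\left(6,3 \right)} \right)} + N} = \sqrt{0 - \frac{52}{9}} = \sqrt{- \frac{52}{9}} = \frac{2 i \sqrt{13}}{3}$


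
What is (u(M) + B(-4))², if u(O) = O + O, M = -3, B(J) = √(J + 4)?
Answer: 36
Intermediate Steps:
B(J) = √(4 + J)
u(O) = 2*O
(u(M) + B(-4))² = (2*(-3) + √(4 - 4))² = (-6 + √0)² = (-6 + 0)² = (-6)² = 36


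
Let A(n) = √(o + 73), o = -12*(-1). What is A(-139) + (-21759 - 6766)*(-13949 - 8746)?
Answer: 647374875 + √85 ≈ 6.4737e+8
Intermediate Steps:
o = 12
A(n) = √85 (A(n) = √(12 + 73) = √85)
A(-139) + (-21759 - 6766)*(-13949 - 8746) = √85 + (-21759 - 6766)*(-13949 - 8746) = √85 - 28525*(-22695) = √85 + 647374875 = 647374875 + √85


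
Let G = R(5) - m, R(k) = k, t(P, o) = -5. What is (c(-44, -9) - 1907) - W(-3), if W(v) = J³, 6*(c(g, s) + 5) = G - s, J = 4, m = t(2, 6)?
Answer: -11837/6 ≈ -1972.8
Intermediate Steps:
m = -5
G = 10 (G = 5 - 1*(-5) = 5 + 5 = 10)
c(g, s) = -10/3 - s/6 (c(g, s) = -5 + (10 - s)/6 = -5 + (5/3 - s/6) = -10/3 - s/6)
W(v) = 64 (W(v) = 4³ = 64)
(c(-44, -9) - 1907) - W(-3) = ((-10/3 - ⅙*(-9)) - 1907) - 1*64 = ((-10/3 + 3/2) - 1907) - 64 = (-11/6 - 1907) - 64 = -11453/6 - 64 = -11837/6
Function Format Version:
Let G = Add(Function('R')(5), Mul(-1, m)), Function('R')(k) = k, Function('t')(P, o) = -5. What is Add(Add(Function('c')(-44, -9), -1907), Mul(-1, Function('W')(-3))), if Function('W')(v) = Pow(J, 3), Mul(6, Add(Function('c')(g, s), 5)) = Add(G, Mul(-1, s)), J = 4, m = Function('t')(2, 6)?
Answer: Rational(-11837, 6) ≈ -1972.8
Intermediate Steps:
m = -5
G = 10 (G = Add(5, Mul(-1, -5)) = Add(5, 5) = 10)
Function('c')(g, s) = Add(Rational(-10, 3), Mul(Rational(-1, 6), s)) (Function('c')(g, s) = Add(-5, Mul(Rational(1, 6), Add(10, Mul(-1, s)))) = Add(-5, Add(Rational(5, 3), Mul(Rational(-1, 6), s))) = Add(Rational(-10, 3), Mul(Rational(-1, 6), s)))
Function('W')(v) = 64 (Function('W')(v) = Pow(4, 3) = 64)
Add(Add(Function('c')(-44, -9), -1907), Mul(-1, Function('W')(-3))) = Add(Add(Add(Rational(-10, 3), Mul(Rational(-1, 6), -9)), -1907), Mul(-1, 64)) = Add(Add(Add(Rational(-10, 3), Rational(3, 2)), -1907), -64) = Add(Add(Rational(-11, 6), -1907), -64) = Add(Rational(-11453, 6), -64) = Rational(-11837, 6)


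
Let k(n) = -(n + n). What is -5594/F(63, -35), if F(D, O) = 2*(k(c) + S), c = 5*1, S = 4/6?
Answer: 8391/28 ≈ 299.68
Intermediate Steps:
S = ⅔ (S = 4*(⅙) = ⅔ ≈ 0.66667)
c = 5
k(n) = -2*n
F(D, O) = -56/3 (F(D, O) = 2*(-2*5 + ⅔) = 2*(-10 + ⅔) = 2*(-28/3) = -56/3)
-5594/F(63, -35) = -5594/(-56/3) = -5594*(-3/56) = 8391/28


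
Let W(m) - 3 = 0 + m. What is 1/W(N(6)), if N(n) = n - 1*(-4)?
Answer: 1/13 ≈ 0.076923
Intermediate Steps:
N(n) = 4 + n (N(n) = n + 4 = 4 + n)
W(m) = 3 + m (W(m) = 3 + (0 + m) = 3 + m)
1/W(N(6)) = 1/(3 + (4 + 6)) = 1/(3 + 10) = 1/13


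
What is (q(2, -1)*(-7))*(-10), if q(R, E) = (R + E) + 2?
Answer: 210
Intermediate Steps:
q(R, E) = 2 + E + R (q(R, E) = (E + R) + 2 = 2 + E + R)
(q(2, -1)*(-7))*(-10) = ((2 - 1 + 2)*(-7))*(-10) = (3*(-7))*(-10) = -21*(-10) = 210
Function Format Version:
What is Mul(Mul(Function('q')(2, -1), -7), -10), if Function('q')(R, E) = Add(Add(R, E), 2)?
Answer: 210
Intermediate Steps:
Function('q')(R, E) = Add(2, E, R) (Function('q')(R, E) = Add(Add(E, R), 2) = Add(2, E, R))
Mul(Mul(Function('q')(2, -1), -7), -10) = Mul(Mul(Add(2, -1, 2), -7), -10) = Mul(Mul(3, -7), -10) = Mul(-21, -10) = 210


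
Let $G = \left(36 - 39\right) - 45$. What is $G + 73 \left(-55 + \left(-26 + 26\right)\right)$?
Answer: $-4063$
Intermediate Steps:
$G = -48$ ($G = -3 - 45 = -48$)
$G + 73 \left(-55 + \left(-26 + 26\right)\right) = -48 + 73 \left(-55 + \left(-26 + 26\right)\right) = -48 + 73 \left(-55 + 0\right) = -48 + 73 \left(-55\right) = -48 - 4015 = -4063$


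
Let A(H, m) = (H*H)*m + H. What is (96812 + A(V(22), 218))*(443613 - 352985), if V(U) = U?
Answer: 18338213288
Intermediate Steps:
A(H, m) = H + m*H² (A(H, m) = H²*m + H = m*H² + H = H + m*H²)
(96812 + A(V(22), 218))*(443613 - 352985) = (96812 + 22*(1 + 22*218))*(443613 - 352985) = (96812 + 22*(1 + 4796))*90628 = (96812 + 22*4797)*90628 = (96812 + 105534)*90628 = 202346*90628 = 18338213288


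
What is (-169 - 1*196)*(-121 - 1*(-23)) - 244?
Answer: 35526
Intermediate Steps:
(-169 - 1*196)*(-121 - 1*(-23)) - 244 = (-169 - 196)*(-121 + 23) - 244 = -365*(-98) - 244 = 35770 - 244 = 35526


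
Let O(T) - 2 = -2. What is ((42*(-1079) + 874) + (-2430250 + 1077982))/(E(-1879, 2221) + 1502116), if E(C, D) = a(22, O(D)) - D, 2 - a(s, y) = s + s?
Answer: -1396712/1499853 ≈ -0.93123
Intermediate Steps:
O(T) = 0 (O(T) = 2 - 2 = 0)
a(s, y) = 2 - 2*s (a(s, y) = 2 - (s + s) = 2 - 2*s)
E(C, D) = -42 - D (E(C, D) = (2 - 2*22) - D = (2 - 44) - D = -42 - D)
((42*(-1079) + 874) + (-2430250 + 1077982))/(E(-1879, 2221) + 1502116) = ((42*(-1079) + 874) + (-2430250 + 1077982))/((-42 - 1*2221) + 1502116) = ((-45318 + 874) - 1352268)/((-42 - 2221) + 1502116) = (-44444 - 1352268)/(-2263 + 1502116) = -1396712/1499853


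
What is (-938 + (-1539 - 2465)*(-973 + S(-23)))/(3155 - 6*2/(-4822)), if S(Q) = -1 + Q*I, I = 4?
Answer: 1469788998/1086673 ≈ 1352.6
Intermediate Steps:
S(Q) = -1 + 4*Q (S(Q) = -1 + Q*4 = -1 + 4*Q)
(-938 + (-1539 - 2465)*(-973 + S(-23)))/(3155 - 6*2/(-4822)) = (-938 + (-1539 - 2465)*(-973 + (-1 + 4*(-23))))/(3155 - 6*2/(-4822)) = (-938 - 4004*(-973 + (-1 - 92)))/(3155 - 12*(-1/4822)) = (-938 - 4004*(-973 - 93))/(3155 + 6/2411) = (-938 - 4004*(-1066))/(7606711/2411) = (-938 + 4268264)*(2411/7606711) = 4267326*(2411/7606711) = 1469788998/1086673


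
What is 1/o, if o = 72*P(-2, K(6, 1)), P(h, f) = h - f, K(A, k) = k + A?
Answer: -1/648 ≈ -0.0015432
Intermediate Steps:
K(A, k) = A + k
o = -648 (o = 72*(-2 - (6 + 1)) = 72*(-2 - 1*7) = 72*(-2 - 7) = 72*(-9) = -648)
1/o = 1/(-648) = -1/648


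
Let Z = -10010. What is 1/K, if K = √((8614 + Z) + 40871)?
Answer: √1579/7895 ≈ 0.0050331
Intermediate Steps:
K = 5*√1579 (K = √((8614 - 10010) + 40871) = √(-1396 + 40871) = √39475 = 5*√1579 ≈ 198.68)
1/K = 1/(5*√1579) = √1579/7895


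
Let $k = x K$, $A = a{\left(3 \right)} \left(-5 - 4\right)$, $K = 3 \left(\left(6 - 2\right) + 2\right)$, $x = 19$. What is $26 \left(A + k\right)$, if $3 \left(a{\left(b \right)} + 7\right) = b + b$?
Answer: $10062$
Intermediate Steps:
$a{\left(b \right)} = -7 + \frac{2 b}{3}$ ($a{\left(b \right)} = -7 + \frac{b + b}{3} = -7 + \frac{2 b}{3}$)
$K = 18$ ($K = 3 \left(4 + 2\right) = 3 \cdot 6 = 18$)
$A = 45$ ($A = \left(-7 + \frac{2}{3} \cdot 3\right) \left(-5 - 4\right) = \left(-7 + 2\right) \left(-9\right) = \left(-5\right) \left(-9\right) = 45$)
$k = 342$ ($k = 19 \cdot 18 = 342$)
$26 \left(A + k\right) = 26 \left(45 + 342\right) = 26 \cdot 387 = 10062$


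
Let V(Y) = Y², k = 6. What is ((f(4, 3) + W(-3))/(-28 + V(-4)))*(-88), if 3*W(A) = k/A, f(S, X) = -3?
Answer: -242/9 ≈ -26.889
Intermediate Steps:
W(A) = 2/A (W(A) = (6/A)/3 = 2/A)
((f(4, 3) + W(-3))/(-28 + V(-4)))*(-88) = ((-3 + 2/(-3))/(-28 + (-4)²))*(-88) = ((-3 + 2*(-⅓))/(-28 + 16))*(-88) = ((-3 - ⅔)/(-12))*(-88) = -11/3*(-1/12)*(-88) = (11/36)*(-88) = -242/9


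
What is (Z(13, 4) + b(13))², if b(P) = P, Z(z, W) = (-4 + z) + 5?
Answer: 729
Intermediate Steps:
Z(z, W) = 1 + z
(Z(13, 4) + b(13))² = ((1 + 13) + 13)² = (14 + 13)² = 27² = 729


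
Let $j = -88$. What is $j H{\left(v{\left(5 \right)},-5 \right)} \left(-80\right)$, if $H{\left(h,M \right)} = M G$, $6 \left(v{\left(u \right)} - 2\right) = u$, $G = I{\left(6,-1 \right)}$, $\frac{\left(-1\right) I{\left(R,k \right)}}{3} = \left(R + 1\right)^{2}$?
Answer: $5174400$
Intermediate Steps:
$I{\left(R,k \right)} = - 3 \left(1 + R\right)^{2}$ ($I{\left(R,k \right)} = - 3 \left(R + 1\right)^{2} = - 3 \left(1 + R\right)^{2}$)
$G = -147$ ($G = - 3 \left(1 + 6\right)^{2} = - 3 \cdot 7^{2} = \left(-3\right) 49 = -147$)
$v{\left(u \right)} = 2 + \frac{u}{6}$
$H{\left(h,M \right)} = - 147 M$ ($H{\left(h,M \right)} = M \left(-147\right) = - 147 M$)
$j H{\left(v{\left(5 \right)},-5 \right)} \left(-80\right) = - 88 \left(\left(-147\right) \left(-5\right)\right) \left(-80\right) = \left(-88\right) 735 \left(-80\right) = \left(-64680\right) \left(-80\right) = 5174400$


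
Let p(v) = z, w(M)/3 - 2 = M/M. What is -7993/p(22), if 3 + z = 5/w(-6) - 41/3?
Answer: 71937/145 ≈ 496.12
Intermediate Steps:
w(M) = 9 (w(M) = 6 + 3*(M/M) = 6 + 3*1 = 6 + 3 = 9)
z = -145/9 (z = -3 + (5/9 - 41/3) = -3 - 118/9 = -145/9 ≈ -16.111)
p(v) = -145/9
-7993/p(22) = -7993/(-145/9) = -7993*(-9/145) = 71937/145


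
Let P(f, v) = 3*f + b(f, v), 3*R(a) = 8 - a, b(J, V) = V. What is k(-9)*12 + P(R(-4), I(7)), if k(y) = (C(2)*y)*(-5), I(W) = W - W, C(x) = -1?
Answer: -528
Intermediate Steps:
I(W) = 0
k(y) = 5*y (k(y) = -y*(-5) = 5*y)
R(a) = 8/3 - a/3 (R(a) = (8 - a)/3 = 8/3 - a/3)
P(f, v) = v + 3*f (P(f, v) = 3*f + v = v + 3*f)
k(-9)*12 + P(R(-4), I(7)) = (5*(-9))*12 + (0 + 3*(8/3 - ⅓*(-4))) = -45*12 + (0 + 3*(8/3 + 4/3)) = -540 + (0 + 3*4) = -540 + (0 + 12) = -540 + 12 = -528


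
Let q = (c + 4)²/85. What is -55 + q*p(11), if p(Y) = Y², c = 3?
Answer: 1254/85 ≈ 14.753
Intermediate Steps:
q = 49/85 (q = (3 + 4)²/85 = 7²*(1/85) = 49*(1/85) = 49/85 ≈ 0.57647)
-55 + q*p(11) = -55 + (49/85)*11² = -55 + (49/85)*121 = -55 + 5929/85 = 1254/85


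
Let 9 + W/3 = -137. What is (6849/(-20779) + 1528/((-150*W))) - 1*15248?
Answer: -5204171860847/341295075 ≈ -15248.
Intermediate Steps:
W = -438 (W = -27 + 3*(-137) = -27 - 411 = -438)
(6849/(-20779) + 1528/((-150*W))) - 1*15248 = (6849/(-20779) + 1528/((-150*(-438)))) - 1*15248 = (6849*(-1/20779) + 1528/65700) - 15248 = (-6849/20779 + 1528*(1/65700)) - 15248 = (-6849/20779 + 382/16425) - 15248 = -104557247/341295075 - 15248 = -5204171860847/341295075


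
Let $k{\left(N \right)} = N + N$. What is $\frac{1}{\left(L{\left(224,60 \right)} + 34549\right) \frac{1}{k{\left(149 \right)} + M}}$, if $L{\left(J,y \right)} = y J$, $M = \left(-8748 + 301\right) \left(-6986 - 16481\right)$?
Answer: $\frac{198226047}{47989} \approx 4130.7$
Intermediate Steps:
$M = 198225749$ ($M = \left(-8447\right) \left(-23467\right) = 198225749$)
$L{\left(J,y \right)} = J y$
$k{\left(N \right)} = 2 N$
$\frac{1}{\left(L{\left(224,60 \right)} + 34549\right) \frac{1}{k{\left(149 \right)} + M}} = \frac{1}{\left(224 \cdot 60 + 34549\right) \frac{1}{2 \cdot 149 + 198225749}} = \frac{1}{\left(13440 + 34549\right) \frac{1}{298 + 198225749}} = \frac{1}{47989 \cdot \frac{1}{198226047}} = \frac{1}{\frac{47989}{198226047}} = \frac{198226047}{47989}$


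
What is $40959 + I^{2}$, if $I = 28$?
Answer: $41743$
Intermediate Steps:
$40959 + I^{2} = 40959 + 28^{2} = 40959 + 784 = 41743$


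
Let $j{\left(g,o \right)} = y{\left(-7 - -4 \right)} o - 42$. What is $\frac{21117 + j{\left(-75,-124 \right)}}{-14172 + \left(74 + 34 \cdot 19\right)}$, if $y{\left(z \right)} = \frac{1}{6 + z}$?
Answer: $- \frac{63101}{40356} \approx -1.5636$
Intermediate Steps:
$j{\left(g,o \right)} = -42 + \frac{o}{3}$ ($j{\left(g,o \right)} = \frac{o}{6 - 3} - 42 = \frac{o}{3} - 42 = -42 + \frac{o}{3}$)
$\frac{21117 + j{\left(-75,-124 \right)}}{-14172 + \left(74 + 34 \cdot 19\right)} = \frac{21117 + \left(-42 + \frac{1}{3} \left(-124\right)\right)}{-14172 + \left(74 + 34 \cdot 19\right)} = \frac{21117 - \frac{250}{3}}{-14172 + \left(74 + 646\right)} = \frac{21117 - \frac{250}{3}}{-14172 + 720} = \frac{63101}{3 \left(-13452\right)} = \frac{63101}{3} \left(- \frac{1}{13452}\right) = - \frac{63101}{40356}$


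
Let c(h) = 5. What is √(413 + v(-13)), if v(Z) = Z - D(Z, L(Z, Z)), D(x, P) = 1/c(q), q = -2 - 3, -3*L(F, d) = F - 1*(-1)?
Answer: √9995/5 ≈ 19.995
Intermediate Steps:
L(F, d) = -⅓ - F/3 (L(F, d) = -(F - 1*(-1))/3 = -(F + 1)/3 = -(1 + F)/3 = -⅓ - F/3)
q = -5
D(x, P) = ⅕ (D(x, P) = 1/5 = ⅕)
v(Z) = -⅕ + Z (v(Z) = Z - 1*⅕ = Z - ⅕ = -⅕ + Z)
√(413 + v(-13)) = √(413 + (-⅕ - 13)) = √(413 - 66/5) = √(1999/5) = √9995/5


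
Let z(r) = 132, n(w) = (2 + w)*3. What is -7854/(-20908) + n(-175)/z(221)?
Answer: -817877/229988 ≈ -3.5562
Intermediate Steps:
n(w) = 6 + 3*w
-7854/(-20908) + n(-175)/z(221) = -7854/(-20908) + (6 + 3*(-175))/132 = -7854*(-1/20908) + (6 - 525)*(1/132) = 3927/10454 - 519*1/132 = 3927/10454 - 173/44 = -817877/229988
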